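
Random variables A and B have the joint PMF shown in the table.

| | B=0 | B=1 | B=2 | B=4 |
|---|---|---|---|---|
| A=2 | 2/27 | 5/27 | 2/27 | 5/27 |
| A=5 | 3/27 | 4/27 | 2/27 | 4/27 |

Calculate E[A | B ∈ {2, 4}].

P(B ∈ {2, 4}) = 13/27.
Σ A·P over the event = 2·(2/27) + 2·(5/27) + 5·(2/27) + 5·(4/27) = 44/27.
E[A | B ∈ {2, 4}] = (44/27) / (13/27) = 44/13.

44/13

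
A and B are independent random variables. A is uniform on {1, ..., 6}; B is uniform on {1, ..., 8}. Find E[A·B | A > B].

35/3

P(A > B) = 5/16.
Summing AB·P(x,y) over outcomes with A > B gives 175/48.
E[A·B | A > B] = (175/48) / (5/16) = 35/3.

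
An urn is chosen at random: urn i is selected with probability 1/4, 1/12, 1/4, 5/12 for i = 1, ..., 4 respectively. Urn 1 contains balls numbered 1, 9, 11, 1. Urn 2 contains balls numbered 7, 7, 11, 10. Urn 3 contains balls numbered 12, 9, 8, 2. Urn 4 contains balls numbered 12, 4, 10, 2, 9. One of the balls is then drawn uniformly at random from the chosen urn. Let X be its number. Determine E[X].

E[X | urn 1] = (1+9+11+1)/4 = 11/2.
E[X | urn 2] = (7+7+11+10)/4 = 35/4.
E[X | urn 3] = (12+9+8+2)/4 = 31/4.
E[X | urn 4] = (12+4+10+2+9)/5 = 37/5.
By the law of total expectation,
E[X] = (1/4)·(11/2) + (1/12)·(35/4) + (1/4)·(31/4) + (5/12)·(37/5) = 57/8.

57/8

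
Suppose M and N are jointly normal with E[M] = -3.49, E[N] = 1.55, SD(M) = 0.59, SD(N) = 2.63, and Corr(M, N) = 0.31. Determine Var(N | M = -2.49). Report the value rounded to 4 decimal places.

6.2522

The conditional variance in a bivariate normal is σ_N²(1 − ρ²), independent of x.
Var(N | M=-2.49) = (2.63)²·(1 − (0.31)²) = 6.9169·0.9039 = 6.2522.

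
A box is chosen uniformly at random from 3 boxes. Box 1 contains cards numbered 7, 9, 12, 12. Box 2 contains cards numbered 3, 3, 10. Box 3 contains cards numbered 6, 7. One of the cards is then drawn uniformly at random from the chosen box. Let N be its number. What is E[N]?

E[N | box 1] = (7+9+12+12)/4 = 10.
E[N | box 2] = (3+3+10)/3 = 16/3.
E[N | box 3] = (6+7)/2 = 13/2.
By the law of total expectation,
E[N] = (1/3)·(10) + (1/3)·(16/3) + (1/3)·(13/2) = 131/18.

131/18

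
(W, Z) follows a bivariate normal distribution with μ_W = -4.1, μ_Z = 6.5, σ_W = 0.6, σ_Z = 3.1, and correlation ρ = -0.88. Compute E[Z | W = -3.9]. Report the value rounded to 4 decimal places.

The regression of Z on W has slope ρ·σ_Z/σ_W and passes through (μ_W, μ_Z).
E[Z | W=-3.9] = 6.5 + (-0.88)·(3.1/0.6)·(-3.9 − (-4.1)) = 6.5 + (-4.5467)·(0.2) = 5.5907.

5.5907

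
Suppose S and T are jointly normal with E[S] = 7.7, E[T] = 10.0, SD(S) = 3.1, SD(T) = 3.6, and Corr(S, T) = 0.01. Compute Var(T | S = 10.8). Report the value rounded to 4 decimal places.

12.9587

Var(T | S=x) = (1 − ρ²)·σ_T².
Var(T | S=10.8) = (3.6)²·(1 − (0.01)²) = 12.96·0.9999 = 12.9587.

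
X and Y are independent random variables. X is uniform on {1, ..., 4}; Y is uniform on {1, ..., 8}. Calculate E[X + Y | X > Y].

Outcomes with X > Y: (2,1), (3,1), (3,2), (4,1), (4,2), (4,3), each with probability 1/32.
E[X + Y | X > Y] = (3 + 4 + 5 + 5 + 6 + 7) / 6 = 5.

5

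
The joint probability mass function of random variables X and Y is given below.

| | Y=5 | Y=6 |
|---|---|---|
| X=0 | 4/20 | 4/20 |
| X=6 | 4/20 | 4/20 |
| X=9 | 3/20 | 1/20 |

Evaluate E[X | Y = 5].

51/11

P(Y = 5) = 11/20.
Σ X·P over the event = 0·(4/20) + 6·(4/20) + 9·(3/20) = 51/20.
E[X | Y = 5] = (51/20) / (11/20) = 51/11.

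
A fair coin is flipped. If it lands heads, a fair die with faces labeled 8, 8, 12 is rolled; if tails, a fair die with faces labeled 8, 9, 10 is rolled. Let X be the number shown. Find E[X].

E[X | heads] = (8+8+12)/3 = 28/3.
E[X | tails] = (8+9+10)/3 = 9.
E[X] = (1/2)·(28/3) + (1/2)·(9) = 55/6.

55/6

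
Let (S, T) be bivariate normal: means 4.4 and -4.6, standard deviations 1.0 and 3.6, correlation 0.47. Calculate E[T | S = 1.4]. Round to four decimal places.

-9.6760

The regression of T on S has slope ρ·σ_T/σ_S and passes through (μ_S, μ_T).
E[T | S=1.4] = -4.6 + (0.47)·(3.6/1.0)·(1.4 − (4.4)) = -4.6 + (1.692)·(-3) = -9.6760.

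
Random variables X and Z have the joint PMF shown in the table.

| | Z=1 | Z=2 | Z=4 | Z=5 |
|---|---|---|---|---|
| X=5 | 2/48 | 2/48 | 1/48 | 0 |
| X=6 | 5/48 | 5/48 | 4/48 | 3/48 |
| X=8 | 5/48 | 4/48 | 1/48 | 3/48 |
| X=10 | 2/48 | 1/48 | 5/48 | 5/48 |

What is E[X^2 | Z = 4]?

733/11

P(Z = 4) = 11/48.
Σ X^2·P over the event = 25·(1/48) + 36·(4/48) + 64·(1/48) + 100·(5/48) = 733/48.
E[X^2 | Z = 4] = (733/48) / (11/48) = 733/11.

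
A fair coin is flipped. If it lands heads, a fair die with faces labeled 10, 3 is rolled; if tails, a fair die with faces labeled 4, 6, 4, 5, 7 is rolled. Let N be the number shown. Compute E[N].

E[N | heads] = (10+3)/2 = 13/2.
E[N | tails] = (4+6+4+5+7)/5 = 26/5.
E[N] = (1/2)·(13/2) + (1/2)·(26/5) = 117/20.

117/20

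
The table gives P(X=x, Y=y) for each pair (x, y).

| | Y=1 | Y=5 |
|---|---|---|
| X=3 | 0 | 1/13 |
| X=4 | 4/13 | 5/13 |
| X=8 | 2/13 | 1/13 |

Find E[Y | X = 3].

P(X = 3) = 1/13.
Summing Y·P(X=x,Y=y) over the conditioning event gives 5/13.
E[Y | X = 3] = (5/13) / (1/13) = 5.

5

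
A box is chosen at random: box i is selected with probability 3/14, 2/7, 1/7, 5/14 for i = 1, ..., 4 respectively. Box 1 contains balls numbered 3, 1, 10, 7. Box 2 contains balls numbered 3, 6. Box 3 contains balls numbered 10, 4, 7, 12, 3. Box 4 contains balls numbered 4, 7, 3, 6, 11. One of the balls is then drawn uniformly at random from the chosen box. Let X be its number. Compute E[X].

E[X | box 1] = (3+1+10+7)/4 = 21/4.
E[X | box 2] = (3+6)/2 = 9/2.
E[X | box 3] = (10+4+7+12+3)/5 = 36/5.
E[X | box 4] = (4+7+3+6+11)/5 = 31/5.
By the law of total expectation,
E[X] = (3/14)·(21/4) + (2/7)·(9/2) + (1/7)·(36/5) + (5/14)·(31/5) = 1583/280.

1583/280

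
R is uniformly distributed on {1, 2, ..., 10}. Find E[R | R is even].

Given R is even, R is equally likely to be any of {2, 4, 6, 8, 10}.
E[R | R is even] = (2 + 4 + 6 + 8 + 10) / 5 = 6.

6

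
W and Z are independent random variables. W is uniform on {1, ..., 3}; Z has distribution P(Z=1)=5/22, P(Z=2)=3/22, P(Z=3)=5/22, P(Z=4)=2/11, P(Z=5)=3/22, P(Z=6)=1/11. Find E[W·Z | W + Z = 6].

P(W + Z = 6) = 2/11.
Summing WZ·P(x,y) over outcomes with W + Z = 6 gives 46/33.
E[W·Z | W + Z = 6] = (46/33) / (2/11) = 23/3.

23/3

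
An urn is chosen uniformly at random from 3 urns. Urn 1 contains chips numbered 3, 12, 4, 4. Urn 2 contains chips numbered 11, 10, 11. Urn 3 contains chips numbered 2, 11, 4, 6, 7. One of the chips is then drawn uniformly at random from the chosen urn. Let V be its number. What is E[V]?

E[V | urn 1] = (3+12+4+4)/4 = 23/4.
E[V | urn 2] = (11+10+11)/3 = 32/3.
E[V | urn 3] = (2+11+4+6+7)/5 = 6.
E[V] = (1/3)·(23/4) + (1/3)·(32/3) + (1/3)·(6) = 269/36.

269/36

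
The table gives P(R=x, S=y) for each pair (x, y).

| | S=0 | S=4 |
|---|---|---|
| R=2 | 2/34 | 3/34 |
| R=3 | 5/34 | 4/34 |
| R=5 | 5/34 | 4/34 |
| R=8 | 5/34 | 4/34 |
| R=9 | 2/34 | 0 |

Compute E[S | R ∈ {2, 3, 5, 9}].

P(R ∈ {2, 3, 5, 9}) = 25/34.
Σ S·P over the event = 0·(2/34) + 4·(3/34) + 0·(5/34) + 4·(4/34) + 0·(5/34) + 4·(4/34) + 0·(2/34) = 22/17.
E[S | R ∈ {2, 3, 5, 9}] = (22/17) / (25/34) = 44/25.

44/25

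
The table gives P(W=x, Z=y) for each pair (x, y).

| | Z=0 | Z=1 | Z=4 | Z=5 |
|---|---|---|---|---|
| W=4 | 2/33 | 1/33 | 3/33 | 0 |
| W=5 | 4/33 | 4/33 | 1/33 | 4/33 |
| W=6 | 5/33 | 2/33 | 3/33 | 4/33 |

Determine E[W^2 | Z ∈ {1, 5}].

P(Z ∈ {1, 5}) = 5/11.
Σ W^2·P over the event = 16·(1/33) + 25·(4/33) + 25·(4/33) + 36·(2/33) + 36·(4/33) = 144/11.
E[W^2 | Z ∈ {1, 5}] = (144/11) / (5/11) = 144/5.

144/5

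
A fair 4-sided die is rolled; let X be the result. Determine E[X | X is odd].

Given X is odd, X is equally likely to be any of {1, 3}.
E[X | X is odd] = (1 + 3) / 2 = 2.

2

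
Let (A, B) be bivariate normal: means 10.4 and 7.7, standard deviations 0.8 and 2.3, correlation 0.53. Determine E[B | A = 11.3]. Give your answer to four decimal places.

For a bivariate normal, E[B | A=x] = μ_B + ρ·(σ_B/σ_A)·(x − μ_A).
E[B | A=11.3] = 7.7 + (0.53)·(2.3/0.8)·(11.3 − (10.4)) = 7.7 + (1.52375)·(0.9) = 9.0714.

9.0714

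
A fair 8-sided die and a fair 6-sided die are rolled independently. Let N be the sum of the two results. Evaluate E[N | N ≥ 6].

P(N ≥ 6) = 19/24.
E[N | N ≥ 6] = (43/6) / (19/24) = 172/19.

172/19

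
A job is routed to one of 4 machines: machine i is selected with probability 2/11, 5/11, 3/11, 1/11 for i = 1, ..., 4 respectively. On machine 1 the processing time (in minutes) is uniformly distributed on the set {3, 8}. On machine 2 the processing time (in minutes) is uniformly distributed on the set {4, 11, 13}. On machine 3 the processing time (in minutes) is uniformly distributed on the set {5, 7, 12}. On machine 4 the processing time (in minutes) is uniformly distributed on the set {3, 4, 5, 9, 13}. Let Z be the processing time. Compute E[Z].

1327/165

E[Z | machine 1] = (3+8)/2 = 11/2.
E[Z | machine 2] = (4+11+13)/3 = 28/3.
E[Z | machine 3] = (5+7+12)/3 = 8.
E[Z | machine 4] = (3+4+5+9+13)/5 = 34/5.
By the law of total expectation,
E[Z] = (2/11)·(11/2) + (5/11)·(28/3) + (3/11)·(8) + (1/11)·(34/5) = 1327/165.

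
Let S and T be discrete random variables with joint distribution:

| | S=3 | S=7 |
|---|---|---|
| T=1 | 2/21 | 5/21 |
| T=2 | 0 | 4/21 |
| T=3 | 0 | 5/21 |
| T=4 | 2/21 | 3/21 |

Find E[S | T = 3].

7

P(T = 3) = 5/21.
Σ S·P over the event = 7·(5/21) = 5/3.
E[S | T = 3] = (5/3) / (5/21) = 7.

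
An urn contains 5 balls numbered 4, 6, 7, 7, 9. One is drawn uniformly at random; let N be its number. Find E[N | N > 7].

9

P(N > 7) = 1/5.
Σ over the event: 9·1/5 = 9/5.
E[N | N > 7] = (9/5) / (1/5) = 9.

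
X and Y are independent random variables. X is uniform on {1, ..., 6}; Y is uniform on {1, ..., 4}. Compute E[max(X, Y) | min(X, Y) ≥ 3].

Outcomes with min(X, Y) ≥ 3: (3,3), (3,4), (4,3), (4,4), (5,3), (5,4), (6,3), (6,4), each with probability 1/24.
E[max(X, Y) | min(X, Y) ≥ 3] = (3 + 4 + 4 + 4 + 5 + 5 + 6 + 6) / 8 = 37/8.

37/8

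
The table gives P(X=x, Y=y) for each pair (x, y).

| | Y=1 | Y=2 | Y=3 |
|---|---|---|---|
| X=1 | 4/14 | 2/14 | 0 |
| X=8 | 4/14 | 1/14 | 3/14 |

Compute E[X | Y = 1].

9/2

P(Y = 1) = 4/7.
Σ X·P over the event = 1·(4/14) + 8·(4/14) = 18/7.
E[X | Y = 1] = (18/7) / (4/7) = 9/2.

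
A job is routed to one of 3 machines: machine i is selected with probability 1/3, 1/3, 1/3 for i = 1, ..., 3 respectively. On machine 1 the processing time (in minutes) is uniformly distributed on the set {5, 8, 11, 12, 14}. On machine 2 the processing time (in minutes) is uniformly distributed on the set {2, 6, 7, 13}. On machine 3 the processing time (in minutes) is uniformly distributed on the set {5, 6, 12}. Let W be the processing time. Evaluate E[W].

74/9

E[W | machine 1] = (5+8+11+12+14)/5 = 10.
E[W | machine 2] = (2+6+7+13)/4 = 7.
E[W | machine 3] = (5+6+12)/3 = 23/3.
By the law of total expectation,
E[W] = (1/3)·(10) + (1/3)·(7) + (1/3)·(23/3) = 74/9.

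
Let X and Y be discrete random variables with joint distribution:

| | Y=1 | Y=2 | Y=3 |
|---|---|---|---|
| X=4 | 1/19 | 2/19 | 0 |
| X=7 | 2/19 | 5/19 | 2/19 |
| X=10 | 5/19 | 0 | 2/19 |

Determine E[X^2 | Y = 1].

307/4

P(Y = 1) = 8/19.
Σ X^2·P over the event = 16·(1/19) + 49·(2/19) + 100·(5/19) = 614/19.
E[X^2 | Y = 1] = (614/19) / (8/19) = 307/4.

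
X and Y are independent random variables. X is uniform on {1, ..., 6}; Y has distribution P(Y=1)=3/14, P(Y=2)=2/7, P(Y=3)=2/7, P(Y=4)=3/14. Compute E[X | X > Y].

225/49

P(X > Y) = 7/12.
Summing X·P(x,y) over outcomes with X > Y gives 75/28.
E[X | X > Y] = (75/28) / (7/12) = 225/49.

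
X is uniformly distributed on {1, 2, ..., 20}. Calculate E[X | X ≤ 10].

Given X ≤ 10, X is equally likely to be any of {1, 2, 3, 4, 5, 6, 7, 8, 9, 10}.
E[X | X ≤ 10] = (1 + 2 + 3 + 4 + 5 + 6 + 7 + 8 + 9 + 10) / 10 = 11/2.

11/2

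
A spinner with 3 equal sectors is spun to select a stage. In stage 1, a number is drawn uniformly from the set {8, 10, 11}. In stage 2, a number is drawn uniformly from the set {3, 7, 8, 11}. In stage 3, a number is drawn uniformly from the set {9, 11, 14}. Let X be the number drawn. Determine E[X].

113/12

E[X | stage 1] = (8+10+11)/3 = 29/3.
E[X | stage 2] = (3+7+8+11)/4 = 29/4.
E[X | stage 3] = (9+11+14)/3 = 34/3.
By the law of total expectation,
E[X] = (1/3)·(29/3) + (1/3)·(29/4) + (1/3)·(34/3) = 113/12.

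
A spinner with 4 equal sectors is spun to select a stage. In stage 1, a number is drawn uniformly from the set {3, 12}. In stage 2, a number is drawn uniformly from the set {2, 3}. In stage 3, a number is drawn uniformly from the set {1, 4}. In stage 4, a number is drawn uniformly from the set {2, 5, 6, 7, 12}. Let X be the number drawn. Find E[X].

E[X | stage 1] = (3+12)/2 = 15/2.
E[X | stage 2] = (2+3)/2 = 5/2.
E[X | stage 3] = (1+4)/2 = 5/2.
E[X | stage 4] = (2+5+6+7+12)/5 = 32/5.
E[X] = (1/4)·(15/2) + (1/4)·(5/2) + (1/4)·(5/2) + (1/4)·(32/5) = 189/40.

189/40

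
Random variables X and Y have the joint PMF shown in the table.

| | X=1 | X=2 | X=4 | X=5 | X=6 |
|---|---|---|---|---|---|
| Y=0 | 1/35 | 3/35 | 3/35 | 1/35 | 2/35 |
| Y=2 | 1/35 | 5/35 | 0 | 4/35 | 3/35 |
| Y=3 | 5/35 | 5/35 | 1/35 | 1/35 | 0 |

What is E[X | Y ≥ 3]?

P(Y ≥ 3) = 12/35.
Σ X·P over the event = 1·(5/35) + 2·(5/35) + 4·(1/35) + 5·(1/35) = 24/35.
E[X | Y ≥ 3] = (24/35) / (12/35) = 2.

2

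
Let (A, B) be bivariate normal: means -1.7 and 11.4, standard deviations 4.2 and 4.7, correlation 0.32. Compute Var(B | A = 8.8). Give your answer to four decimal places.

19.8280

The conditional variance in a bivariate normal is σ_B²(1 − ρ²), independent of x.
Var(B | A=8.8) = (4.7)²·(1 − (0.32)²) = 22.09·0.8976 = 19.8280.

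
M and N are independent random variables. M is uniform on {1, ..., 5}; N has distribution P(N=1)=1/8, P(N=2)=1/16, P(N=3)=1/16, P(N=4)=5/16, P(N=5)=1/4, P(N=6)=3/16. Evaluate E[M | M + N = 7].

P(M + N = 7) = 7/40.
Summing M·P(x,y) over outcomes with M + N = 7 gives 7/16.
E[M | M + N = 7] = (7/16) / (7/40) = 5/2.

5/2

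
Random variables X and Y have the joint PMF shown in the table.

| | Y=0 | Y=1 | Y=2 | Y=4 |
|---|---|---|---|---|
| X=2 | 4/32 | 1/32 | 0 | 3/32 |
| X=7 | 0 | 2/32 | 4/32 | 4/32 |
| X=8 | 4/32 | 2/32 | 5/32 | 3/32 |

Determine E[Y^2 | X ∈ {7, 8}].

19/3

P(X ∈ {7, 8}) = 3/4.
Σ Y^2·P over the event = 1·(2/32) + 4·(4/32) + 16·(4/32) + 0·(4/32) + 1·(2/32) + 4·(5/32) + 16·(3/32) = 19/4.
E[Y^2 | X ∈ {7, 8}] = (19/4) / (3/4) = 19/3.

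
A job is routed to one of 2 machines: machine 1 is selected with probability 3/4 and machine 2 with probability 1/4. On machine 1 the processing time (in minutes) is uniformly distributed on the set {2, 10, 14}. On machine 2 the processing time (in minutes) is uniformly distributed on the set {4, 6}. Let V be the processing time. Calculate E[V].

E[V | machine 1] = (2+10+14)/3 = 26/3.
E[V | machine 2] = (4+6)/2 = 5.
E[V] = (3/4)·(26/3) + (1/4)·(5) = 31/4.

31/4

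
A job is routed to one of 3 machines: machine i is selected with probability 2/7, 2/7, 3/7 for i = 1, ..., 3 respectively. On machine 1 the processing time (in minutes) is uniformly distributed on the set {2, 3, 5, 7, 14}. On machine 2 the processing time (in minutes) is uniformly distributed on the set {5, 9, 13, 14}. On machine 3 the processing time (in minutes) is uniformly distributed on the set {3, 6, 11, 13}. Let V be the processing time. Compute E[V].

E[V | machine 1] = (2+3+5+7+14)/5 = 31/5.
E[V | machine 2] = (5+9+13+14)/4 = 41/4.
E[V | machine 3] = (3+6+11+13)/4 = 33/4.
E[V] = (2/7)·(31/5) + (2/7)·(41/4) + (3/7)·(33/4) = 1153/140.

1153/140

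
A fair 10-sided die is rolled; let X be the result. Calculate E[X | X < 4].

Given X < 4, X is equally likely to be any of {1, 2, 3}.
E[X | X < 4] = (1 + 2 + 3) / 3 = 2.

2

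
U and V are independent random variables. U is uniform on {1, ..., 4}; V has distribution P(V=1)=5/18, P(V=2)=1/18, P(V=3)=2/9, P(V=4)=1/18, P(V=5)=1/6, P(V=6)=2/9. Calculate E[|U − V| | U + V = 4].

P(U + V = 4) = 5/36.
Summing |U−V|·P(x,y) over outcomes with U + V = 4 gives 1/4.
E[|U − V| | U + V = 4] = (1/4) / (5/36) = 9/5.

9/5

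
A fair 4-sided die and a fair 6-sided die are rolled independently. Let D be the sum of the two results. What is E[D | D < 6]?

P(D < 6) = 5/12.
Σ over the event: 2·1/24 + 3·1/12 + 4·1/8 + 5·1/6 = 5/3.
E[D | D < 6] = (5/3) / (5/12) = 4.

4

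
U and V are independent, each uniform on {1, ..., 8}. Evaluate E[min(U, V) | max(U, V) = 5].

P(max(U, V) = 5) = 9/64.
Summing min(U,V)·P(x,y) over outcomes with max(U, V) = 5 gives 25/64.
E[min(U, V) | max(U, V) = 5] = (25/64) / (9/64) = 25/9.

25/9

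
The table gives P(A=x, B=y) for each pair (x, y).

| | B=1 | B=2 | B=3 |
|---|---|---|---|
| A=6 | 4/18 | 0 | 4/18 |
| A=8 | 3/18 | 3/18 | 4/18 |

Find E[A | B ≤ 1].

P(B ≤ 1) = 7/18.
Σ A·P over the event = 6·(4/18) + 8·(3/18) = 8/3.
E[A | B ≤ 1] = (8/3) / (7/18) = 48/7.

48/7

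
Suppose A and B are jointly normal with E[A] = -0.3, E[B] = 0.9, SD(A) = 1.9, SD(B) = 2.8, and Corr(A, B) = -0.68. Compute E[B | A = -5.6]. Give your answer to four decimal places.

For a bivariate normal, E[B | A=x] = μ_B + ρ·(σ_B/σ_A)·(x − μ_A).
E[B | A=-5.6] = 0.9 + (-0.68)·(2.8/1.9)·(-5.6 − (-0.3)) = 0.9 + (-1.00211)·(-5.3) = 6.2112.

6.2112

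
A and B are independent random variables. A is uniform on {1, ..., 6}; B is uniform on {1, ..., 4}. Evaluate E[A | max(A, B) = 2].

Outcomes with max(A, B) = 2: (1,2), (2,1), (2,2), each with probability 1/24.
E[A | max(A, B) = 2] = (1 + 2 + 2) / 3 = 5/3.

5/3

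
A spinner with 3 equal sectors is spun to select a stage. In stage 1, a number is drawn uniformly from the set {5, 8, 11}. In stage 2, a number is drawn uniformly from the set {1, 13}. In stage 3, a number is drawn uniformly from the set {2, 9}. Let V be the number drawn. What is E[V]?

41/6

E[V | stage 1] = (5+8+11)/3 = 8.
E[V | stage 2] = (1+13)/2 = 7.
E[V | stage 3] = (2+9)/2 = 11/2.
E[V] = (1/3)·(8) + (1/3)·(7) + (1/3)·(11/2) = 41/6.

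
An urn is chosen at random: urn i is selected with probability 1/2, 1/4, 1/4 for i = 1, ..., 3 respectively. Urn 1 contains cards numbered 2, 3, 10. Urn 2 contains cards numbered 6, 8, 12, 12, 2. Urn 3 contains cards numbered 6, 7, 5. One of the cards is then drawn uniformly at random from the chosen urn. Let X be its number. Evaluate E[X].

6

E[X | urn 1] = (2+3+10)/3 = 5.
E[X | urn 2] = (6+8+12+12+2)/5 = 8.
E[X | urn 3] = (6+7+5)/3 = 6.
By the law of total expectation,
E[X] = (1/2)·(5) + (1/4)·(8) + (1/4)·(6) = 6.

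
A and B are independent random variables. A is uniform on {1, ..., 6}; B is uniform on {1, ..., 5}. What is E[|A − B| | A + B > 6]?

P(A + B > 6) = 1/2.
Summing |A−B|·P(x,y) over outcomes with A + B > 6 gives 29/30.
E[|A − B| | A + B > 6] = (29/30) / (1/2) = 29/15.

29/15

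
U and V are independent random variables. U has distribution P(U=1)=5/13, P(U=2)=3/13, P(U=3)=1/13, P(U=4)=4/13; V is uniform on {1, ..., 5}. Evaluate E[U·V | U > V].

P(U > V) = 17/65.
Summing UV·P(x,y) over outcomes with U > V gives 111/65.
E[U·V | U > V] = (111/65) / (17/65) = 111/17.

111/17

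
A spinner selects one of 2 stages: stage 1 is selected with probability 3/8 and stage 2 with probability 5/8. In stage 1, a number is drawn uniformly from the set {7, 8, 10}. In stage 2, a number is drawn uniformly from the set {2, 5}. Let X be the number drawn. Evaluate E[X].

85/16

E[X | stage 1] = (7+8+10)/3 = 25/3.
E[X | stage 2] = (2+5)/2 = 7/2.
By the law of total expectation,
E[X] = (3/8)·(25/3) + (5/8)·(7/2) = 85/16.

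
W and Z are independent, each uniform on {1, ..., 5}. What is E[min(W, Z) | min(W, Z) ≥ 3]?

32/9

P(min(W, Z) ≥ 3) = 9/25.
Summing min(W,Z)·P(x,y) over outcomes with min(W, Z) ≥ 3 gives 32/25.
E[min(W, Z) | min(W, Z) ≥ 3] = (32/25) / (9/25) = 32/9.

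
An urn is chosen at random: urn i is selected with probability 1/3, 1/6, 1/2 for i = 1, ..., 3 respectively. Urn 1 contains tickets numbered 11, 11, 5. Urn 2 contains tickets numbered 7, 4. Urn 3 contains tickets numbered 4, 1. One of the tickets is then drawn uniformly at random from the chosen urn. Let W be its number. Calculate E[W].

E[W | urn 1] = (11+11+5)/3 = 9.
E[W | urn 2] = (7+4)/2 = 11/2.
E[W | urn 3] = (4+1)/2 = 5/2.
By the law of total expectation,
E[W] = (1/3)·(9) + (1/6)·(11/2) + (1/2)·(5/2) = 31/6.

31/6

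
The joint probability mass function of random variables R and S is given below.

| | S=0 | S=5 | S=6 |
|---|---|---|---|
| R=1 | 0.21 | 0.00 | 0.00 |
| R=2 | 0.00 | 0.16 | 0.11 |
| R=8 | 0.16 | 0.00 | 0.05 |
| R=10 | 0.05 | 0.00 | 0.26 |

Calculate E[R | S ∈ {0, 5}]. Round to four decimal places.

P(S ∈ {0, 5}) = 0.58.
Σ R·P over the event = 1·(0.21) + 2·(0.16) + 8·(0.16) + 10·(0.05) = 2.31.
E[R | S ∈ {0, 5}] = (2.31) / (0.58) = 3.9828.

3.9828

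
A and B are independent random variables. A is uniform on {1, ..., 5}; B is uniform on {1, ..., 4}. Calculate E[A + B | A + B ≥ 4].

6

P(A + B ≥ 4) = 17/20.
Summing (A+B)·P(x,y) over outcomes with A + B ≥ 4 gives 51/10.
E[A + B | A + B ≥ 4] = (51/10) / (17/20) = 6.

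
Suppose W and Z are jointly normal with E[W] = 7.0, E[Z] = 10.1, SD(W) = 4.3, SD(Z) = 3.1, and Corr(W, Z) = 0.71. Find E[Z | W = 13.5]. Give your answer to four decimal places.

The regression of Z on W has slope ρ·σ_Z/σ_W and passes through (μ_W, μ_Z).
E[Z | W=13.5] = 10.1 + (0.71)·(3.1/4.3)·(13.5 − (7.0)) = 10.1 + (0.51186)·(6.5) = 13.4271.

13.4271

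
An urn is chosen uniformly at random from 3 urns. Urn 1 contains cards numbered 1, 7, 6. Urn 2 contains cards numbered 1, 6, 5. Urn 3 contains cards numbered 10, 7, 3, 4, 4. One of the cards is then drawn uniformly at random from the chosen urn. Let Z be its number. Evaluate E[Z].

214/45

E[Z | urn 1] = (1+7+6)/3 = 14/3.
E[Z | urn 2] = (1+6+5)/3 = 4.
E[Z | urn 3] = (10+7+3+4+4)/5 = 28/5.
By the law of total expectation,
E[Z] = (1/3)·(14/3) + (1/3)·(4) + (1/3)·(28/5) = 214/45.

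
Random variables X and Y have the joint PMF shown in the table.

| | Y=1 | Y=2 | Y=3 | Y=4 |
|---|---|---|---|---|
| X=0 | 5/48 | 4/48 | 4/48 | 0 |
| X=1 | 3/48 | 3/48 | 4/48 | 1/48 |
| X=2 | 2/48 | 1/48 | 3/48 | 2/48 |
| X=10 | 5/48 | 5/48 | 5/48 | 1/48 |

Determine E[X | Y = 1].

19/5

P(Y = 1) = 5/16.
Σ X·P over the event = 0·(5/48) + 1·(3/48) + 2·(2/48) + 10·(5/48) = 19/16.
E[X | Y = 1] = (19/16) / (5/16) = 19/5.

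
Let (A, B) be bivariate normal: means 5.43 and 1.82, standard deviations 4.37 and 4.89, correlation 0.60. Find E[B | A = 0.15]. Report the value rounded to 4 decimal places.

For a bivariate normal, E[B | A=x] = μ_B + ρ·(σ_B/σ_A)·(x − μ_A).
E[B | A=0.15] = 1.82 + (0.60)·(4.89/4.37)·(0.15 − (5.43)) = 1.82 + (0.6714)·(-5.28) = -1.7250.

-1.7250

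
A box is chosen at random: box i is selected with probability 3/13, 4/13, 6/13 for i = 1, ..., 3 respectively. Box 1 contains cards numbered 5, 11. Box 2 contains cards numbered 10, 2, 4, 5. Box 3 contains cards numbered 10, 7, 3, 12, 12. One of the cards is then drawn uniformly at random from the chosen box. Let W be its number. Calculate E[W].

E[W | box 1] = (5+11)/2 = 8.
E[W | box 2] = (10+2+4+5)/4 = 21/4.
E[W | box 3] = (10+7+3+12+12)/5 = 44/5.
E[W] = (3/13)·(8) + (4/13)·(21/4) + (6/13)·(44/5) = 489/65.

489/65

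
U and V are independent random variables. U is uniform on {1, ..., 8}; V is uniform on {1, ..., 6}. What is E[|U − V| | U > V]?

P(U > V) = 9/16.
Summing |U−V|·P(x,y) over outcomes with U > V gives 83/48.
E[|U − V| | U > V] = (83/48) / (9/16) = 83/27.

83/27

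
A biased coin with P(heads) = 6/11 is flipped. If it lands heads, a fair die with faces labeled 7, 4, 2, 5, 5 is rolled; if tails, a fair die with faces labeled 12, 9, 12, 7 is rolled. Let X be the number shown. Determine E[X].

388/55

E[X | heads] = (7+4+2+5+5)/5 = 23/5.
E[X | tails] = (12+9+12+7)/4 = 10.
By the law of total expectation,
E[X] = (6/11)·(23/5) + (5/11)·(10) = 388/55.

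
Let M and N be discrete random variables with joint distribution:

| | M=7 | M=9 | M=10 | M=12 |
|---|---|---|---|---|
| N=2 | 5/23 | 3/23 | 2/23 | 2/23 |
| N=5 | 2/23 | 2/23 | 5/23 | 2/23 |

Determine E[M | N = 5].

106/11

P(N = 5) = 11/23.
Summing M·P(M=x,N=y) over the conditioning event gives 106/23.
E[M | N = 5] = (106/23) / (11/23) = 106/11.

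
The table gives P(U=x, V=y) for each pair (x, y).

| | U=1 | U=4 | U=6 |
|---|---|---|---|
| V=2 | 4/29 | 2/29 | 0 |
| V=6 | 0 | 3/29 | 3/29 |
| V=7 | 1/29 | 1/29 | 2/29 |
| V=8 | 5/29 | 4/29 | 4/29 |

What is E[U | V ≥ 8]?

45/13

P(V ≥ 8) = 13/29.
Σ U·P over the event = 1·(5/29) + 4·(4/29) + 6·(4/29) = 45/29.
E[U | V ≥ 8] = (45/29) / (13/29) = 45/13.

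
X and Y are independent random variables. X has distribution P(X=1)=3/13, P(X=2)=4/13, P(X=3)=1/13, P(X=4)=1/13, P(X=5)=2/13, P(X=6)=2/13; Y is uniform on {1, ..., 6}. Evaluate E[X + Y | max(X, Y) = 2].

37/11

P(max(X, Y) = 2) = 11/78.
Summing (X+Y)·P(x,y) over outcomes with max(X, Y) = 2 gives 37/78.
E[X + Y | max(X, Y) = 2] = (37/78) / (11/78) = 37/11.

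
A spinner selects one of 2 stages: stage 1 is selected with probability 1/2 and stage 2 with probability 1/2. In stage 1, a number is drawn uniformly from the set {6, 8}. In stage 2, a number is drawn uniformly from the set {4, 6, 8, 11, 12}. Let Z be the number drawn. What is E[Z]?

E[Z | stage 1] = (6+8)/2 = 7.
E[Z | stage 2] = (4+6+8+11+12)/5 = 41/5.
E[Z] = (1/2)·(7) + (1/2)·(41/5) = 38/5.

38/5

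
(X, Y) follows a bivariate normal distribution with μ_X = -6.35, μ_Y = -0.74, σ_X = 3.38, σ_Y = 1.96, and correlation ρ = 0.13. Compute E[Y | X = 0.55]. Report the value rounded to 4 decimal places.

-0.2198

E[Y | X=x] = μ_Y + ρ(σ_Y/σ_X)(x − μ_X) for jointly normal variables.
E[Y | X=0.55] = -0.74 + (0.13)·(1.96/3.38)·(0.55 − (-6.35)) = -0.74 + (0.075385)·(6.9) = -0.2198.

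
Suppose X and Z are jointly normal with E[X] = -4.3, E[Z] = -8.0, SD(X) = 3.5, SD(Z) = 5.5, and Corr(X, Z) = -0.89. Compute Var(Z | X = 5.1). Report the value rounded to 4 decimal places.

6.2890

Var(Z | X=x) = (1 − ρ²)·σ_Z².
Var(Z | X=5.1) = (5.5)²·(1 − (-0.89)²) = 30.25·0.2079 = 6.2890.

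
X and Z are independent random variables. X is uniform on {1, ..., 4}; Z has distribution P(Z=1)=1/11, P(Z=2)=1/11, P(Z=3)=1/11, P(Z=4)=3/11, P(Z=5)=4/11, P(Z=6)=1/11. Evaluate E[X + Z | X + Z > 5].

59/8

P(X + Z > 5) = 8/11.
Summing (X+Z)·P(x,y) over outcomes with X + Z > 5 gives 59/11.
E[X + Z | X + Z > 5] = (59/11) / (8/11) = 59/8.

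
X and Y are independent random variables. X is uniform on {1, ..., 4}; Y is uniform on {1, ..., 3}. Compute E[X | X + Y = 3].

3/2

P(X + Y = 3) = 1/6.
Summing X·P(x,y) over outcomes with X + Y = 3 gives 1/4.
E[X | X + Y = 3] = (1/4) / (1/6) = 3/2.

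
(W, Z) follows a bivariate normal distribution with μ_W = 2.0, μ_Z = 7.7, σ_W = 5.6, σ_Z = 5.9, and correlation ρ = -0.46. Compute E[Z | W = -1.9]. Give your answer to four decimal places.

9.5901

For a bivariate normal, E[Z | W=x] = μ_Z + ρ·(σ_Z/σ_W)·(x − μ_W).
E[Z | W=-1.9] = 7.7 + (-0.46)·(5.9/5.6)·(-1.9 − (2.0)) = 7.7 + (-0.48464)·(-3.9) = 9.5901.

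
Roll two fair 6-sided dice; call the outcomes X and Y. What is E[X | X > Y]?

14/3

P(X > Y) = 5/12.
Summing X·P(x,y) over outcomes with X > Y gives 35/18.
E[X | X > Y] = (35/18) / (5/12) = 14/3.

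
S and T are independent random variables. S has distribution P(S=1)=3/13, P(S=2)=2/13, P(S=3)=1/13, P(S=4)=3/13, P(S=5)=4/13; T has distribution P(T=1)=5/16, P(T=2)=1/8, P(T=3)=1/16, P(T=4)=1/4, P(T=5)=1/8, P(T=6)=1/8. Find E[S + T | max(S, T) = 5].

P(max(S, T) = 5) = 37/104.
Summing (S+T)·P(x,y) over outcomes with max(S, T) = 5 gives 283/104.
E[S + T | max(S, T) = 5] = (283/104) / (37/104) = 283/37.

283/37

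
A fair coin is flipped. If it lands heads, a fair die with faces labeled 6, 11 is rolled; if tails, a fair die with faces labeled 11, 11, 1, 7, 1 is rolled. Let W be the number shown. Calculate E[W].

E[W | heads] = (6+11)/2 = 17/2.
E[W | tails] = (11+11+1+7+1)/5 = 31/5.
By the law of total expectation,
E[W] = (1/2)·(17/2) + (1/2)·(31/5) = 147/20.

147/20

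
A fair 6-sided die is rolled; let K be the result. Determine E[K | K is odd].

3

Given K is odd, K is equally likely to be any of {1, 3, 5}.
E[K | K is odd] = (1 + 3 + 5) / 3 = 3.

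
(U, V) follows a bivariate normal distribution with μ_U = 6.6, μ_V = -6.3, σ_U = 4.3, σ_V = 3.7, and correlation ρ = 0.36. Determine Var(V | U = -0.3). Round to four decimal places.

Var(V | U=x) = (1 − ρ²)·σ_V².
Var(V | U=-0.3) = (3.7)²·(1 − (0.36)²) = 13.69·0.8704 = 11.9158.

11.9158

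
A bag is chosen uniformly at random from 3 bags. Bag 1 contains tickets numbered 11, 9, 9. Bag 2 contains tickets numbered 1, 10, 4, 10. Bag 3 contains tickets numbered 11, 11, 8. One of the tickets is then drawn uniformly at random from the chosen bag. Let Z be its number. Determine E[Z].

311/36

E[Z | bag 1] = (11+9+9)/3 = 29/3.
E[Z | bag 2] = (1+10+4+10)/4 = 25/4.
E[Z | bag 3] = (11+11+8)/3 = 10.
E[Z] = (1/3)·(29/3) + (1/3)·(25/4) + (1/3)·(10) = 311/36.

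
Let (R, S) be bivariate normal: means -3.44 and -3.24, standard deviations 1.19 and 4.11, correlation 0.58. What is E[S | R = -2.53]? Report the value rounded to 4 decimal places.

-1.4171

E[S | R=x] = μ_S + ρ(σ_S/σ_R)(x − μ_R) for jointly normal variables.
E[S | R=-2.53] = -3.24 + (0.58)·(4.11/1.19)·(-2.53 − (-3.44)) = -3.24 + (2.0032)·(0.91) = -1.4171.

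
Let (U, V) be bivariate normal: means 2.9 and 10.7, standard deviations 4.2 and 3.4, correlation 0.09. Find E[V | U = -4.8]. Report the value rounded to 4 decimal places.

10.1390

The regression of V on U has slope ρ·σ_V/σ_U and passes through (μ_U, μ_V).
E[V | U=-4.8] = 10.7 + (0.09)·(3.4/4.2)·(-4.8 − (2.9)) = 10.7 + (0.072857)·(-7.7) = 10.1390.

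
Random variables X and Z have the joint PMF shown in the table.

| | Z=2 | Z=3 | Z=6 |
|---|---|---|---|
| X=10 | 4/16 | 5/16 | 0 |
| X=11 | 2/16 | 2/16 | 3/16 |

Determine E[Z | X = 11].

P(X = 11) = 7/16.
Summing Z·P(X=x,Z=y) over the conditioning event gives 7/4.
E[Z | X = 11] = (7/4) / (7/16) = 4.

4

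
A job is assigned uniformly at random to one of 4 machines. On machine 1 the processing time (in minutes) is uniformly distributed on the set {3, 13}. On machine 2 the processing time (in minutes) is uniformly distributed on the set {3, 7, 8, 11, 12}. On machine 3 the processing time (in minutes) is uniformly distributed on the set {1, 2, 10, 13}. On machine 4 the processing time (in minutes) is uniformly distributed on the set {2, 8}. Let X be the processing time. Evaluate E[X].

277/40

E[X | machine 1] = (3+13)/2 = 8.
E[X | machine 2] = (3+7+8+11+12)/5 = 41/5.
E[X | machine 3] = (1+2+10+13)/4 = 13/2.
E[X | machine 4] = (2+8)/2 = 5.
By the law of total expectation,
E[X] = (1/4)·(8) + (1/4)·(41/5) + (1/4)·(13/2) + (1/4)·(5) = 277/40.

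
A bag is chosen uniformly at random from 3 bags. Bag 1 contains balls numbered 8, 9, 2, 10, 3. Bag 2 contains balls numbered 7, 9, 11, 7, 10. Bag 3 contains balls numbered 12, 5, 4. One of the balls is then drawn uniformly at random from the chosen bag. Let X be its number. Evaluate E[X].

E[X | bag 1] = (8+9+2+10+3)/5 = 32/5.
E[X | bag 2] = (7+9+11+7+10)/5 = 44/5.
E[X | bag 3] = (12+5+4)/3 = 7.
By the law of total expectation,
E[X] = (1/3)·(32/5) + (1/3)·(44/5) + (1/3)·(7) = 37/5.

37/5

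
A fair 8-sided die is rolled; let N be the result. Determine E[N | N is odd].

4

Given N is odd, N is equally likely to be any of {1, 3, 5, 7}.
E[N | N is odd] = (1 + 3 + 5 + 7) / 4 = 4.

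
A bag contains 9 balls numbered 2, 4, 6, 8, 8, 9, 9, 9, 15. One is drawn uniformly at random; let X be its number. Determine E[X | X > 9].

15

P(X > 9) = 1/9.
Σ over the event: 15·1/9 = 5/3.
E[X | X > 9] = (5/3) / (1/9) = 15.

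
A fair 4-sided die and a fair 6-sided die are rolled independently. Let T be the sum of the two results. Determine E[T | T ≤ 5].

P(T ≤ 5) = 5/12.
Σ over the event: 2·1/24 + 3·1/12 + 4·1/8 + 5·1/6 = 5/3.
E[T | T ≤ 5] = (5/3) / (5/12) = 4.

4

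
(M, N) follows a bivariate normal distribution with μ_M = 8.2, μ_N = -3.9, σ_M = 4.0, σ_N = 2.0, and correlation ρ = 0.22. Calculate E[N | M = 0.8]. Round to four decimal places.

-4.7140

E[N | M=x] = μ_N + ρ(σ_N/σ_M)(x − μ_M) for jointly normal variables.
E[N | M=0.8] = -3.9 + (0.22)·(2.0/4.0)·(0.8 − (8.2)) = -3.9 + (0.11)·(-7.4) = -4.7140.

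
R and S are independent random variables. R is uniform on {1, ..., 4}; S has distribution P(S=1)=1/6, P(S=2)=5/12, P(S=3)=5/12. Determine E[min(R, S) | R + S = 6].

P(R + S = 6) = 5/24.
Summing min(R,S)·P(x,y) over outcomes with R + S = 6 gives 25/48.
E[min(R, S) | R + S = 6] = (25/48) / (5/24) = 5/2.

5/2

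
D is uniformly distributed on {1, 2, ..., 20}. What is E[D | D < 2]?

Given D < 2, D is equally likely to be any of {1}.
E[D | D < 2] = (1) / 1 = 1.

1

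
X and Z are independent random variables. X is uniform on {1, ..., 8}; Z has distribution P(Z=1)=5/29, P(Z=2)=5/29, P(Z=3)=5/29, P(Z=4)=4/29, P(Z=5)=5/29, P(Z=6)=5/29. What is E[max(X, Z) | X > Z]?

P(X > Z) = 131/232.
Summing max(X,Z)·P(x,y) over outcomes with X > Z gives 387/116.
E[max(X, Z) | X > Z] = (387/116) / (131/232) = 774/131.

774/131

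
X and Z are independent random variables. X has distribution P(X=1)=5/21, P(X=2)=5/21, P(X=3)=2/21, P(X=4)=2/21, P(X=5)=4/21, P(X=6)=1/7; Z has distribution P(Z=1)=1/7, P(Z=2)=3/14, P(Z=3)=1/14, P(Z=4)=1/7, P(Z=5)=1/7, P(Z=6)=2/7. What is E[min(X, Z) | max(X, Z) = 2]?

P(max(X, Z) = 2) = 20/147.
Summing min(X,Z)·P(x,y) over outcomes with max(X, Z) = 2 gives 55/294.
E[min(X, Z) | max(X, Z) = 2] = (55/294) / (20/147) = 11/8.

11/8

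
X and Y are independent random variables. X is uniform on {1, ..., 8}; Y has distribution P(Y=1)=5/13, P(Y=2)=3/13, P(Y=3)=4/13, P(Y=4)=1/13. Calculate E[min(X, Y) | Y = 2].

15/8

P(Y = 2) = 3/13.
Summing min(X,Y)·P(x,y) over outcomes with Y = 2 gives 45/104.
E[min(X, Y) | Y = 2] = (45/104) / (3/13) = 15/8.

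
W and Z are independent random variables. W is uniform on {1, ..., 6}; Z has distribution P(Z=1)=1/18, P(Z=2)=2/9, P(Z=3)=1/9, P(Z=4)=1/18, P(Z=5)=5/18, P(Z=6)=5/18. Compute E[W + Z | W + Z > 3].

P(W + Z > 3) = 17/18.
Summing (W+Z)·P(x,y) over outcomes with W + Z > 3 gives 805/108.
E[W + Z | W + Z > 3] = (805/108) / (17/18) = 805/102.

805/102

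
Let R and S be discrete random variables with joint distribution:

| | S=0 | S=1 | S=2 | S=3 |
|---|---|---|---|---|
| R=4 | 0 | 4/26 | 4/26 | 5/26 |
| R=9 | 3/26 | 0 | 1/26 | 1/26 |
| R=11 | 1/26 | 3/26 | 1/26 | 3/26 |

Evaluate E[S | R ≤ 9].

P(R ≤ 9) = 9/13.
Σ S·P over the event = 1·(4/26) + 2·(4/26) + 3·(5/26) + 0·(3/26) + 2·(1/26) + 3·(1/26) = 16/13.
E[S | R ≤ 9] = (16/13) / (9/13) = 16/9.

16/9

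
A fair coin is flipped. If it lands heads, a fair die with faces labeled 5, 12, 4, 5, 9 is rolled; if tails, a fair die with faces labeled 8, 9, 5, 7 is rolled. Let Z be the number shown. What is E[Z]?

E[Z | heads] = (5+12+4+5+9)/5 = 7.
E[Z | tails] = (8+9+5+7)/4 = 29/4.
E[Z] = (1/2)·(7) + (1/2)·(29/4) = 57/8.

57/8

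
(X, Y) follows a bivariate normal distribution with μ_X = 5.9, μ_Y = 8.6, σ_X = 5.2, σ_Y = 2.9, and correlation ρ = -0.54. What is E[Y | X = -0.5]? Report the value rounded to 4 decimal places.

10.5274

For a bivariate normal, E[Y | X=x] = μ_Y + ρ·(σ_Y/σ_X)·(x − μ_X).
E[Y | X=-0.5] = 8.6 + (-0.54)·(2.9/5.2)·(-0.5 − (5.9)) = 8.6 + (-0.30115)·(-6.4) = 10.5274.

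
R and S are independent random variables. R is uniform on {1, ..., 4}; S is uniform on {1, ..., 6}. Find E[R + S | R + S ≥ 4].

P(R + S ≥ 4) = 7/8.
Summing (R+S)·P(x,y) over outcomes with R + S ≥ 4 gives 17/3.
E[R + S | R + S ≥ 4] = (17/3) / (7/8) = 136/21.

136/21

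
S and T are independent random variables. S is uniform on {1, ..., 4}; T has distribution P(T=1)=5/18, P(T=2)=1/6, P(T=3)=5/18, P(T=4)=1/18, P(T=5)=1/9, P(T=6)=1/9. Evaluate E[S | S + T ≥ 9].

P(S + T ≥ 9) = 1/12.
Summing S·P(x,y) over outcomes with S + T ≥ 9 gives 11/36.
E[S | S + T ≥ 9] = (11/36) / (1/12) = 11/3.

11/3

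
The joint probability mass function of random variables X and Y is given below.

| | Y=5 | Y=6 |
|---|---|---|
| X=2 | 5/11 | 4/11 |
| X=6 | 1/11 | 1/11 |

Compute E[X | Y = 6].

P(Y = 6) = 5/11.
Σ X·P over the event = 2·(4/11) + 6·(1/11) = 14/11.
E[X | Y = 6] = (14/11) / (5/11) = 14/5.

14/5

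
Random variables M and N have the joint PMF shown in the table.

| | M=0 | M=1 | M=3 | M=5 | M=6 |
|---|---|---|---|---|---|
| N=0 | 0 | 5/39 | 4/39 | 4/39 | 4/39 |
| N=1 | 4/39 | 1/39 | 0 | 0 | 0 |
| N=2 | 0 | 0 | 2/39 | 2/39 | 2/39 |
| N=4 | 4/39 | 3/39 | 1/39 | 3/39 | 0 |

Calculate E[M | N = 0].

61/17

P(N = 0) = 17/39.
Summing M·P(M=x,N=y) over the conditioning event gives 61/39.
E[M | N = 0] = (61/39) / (17/39) = 61/17.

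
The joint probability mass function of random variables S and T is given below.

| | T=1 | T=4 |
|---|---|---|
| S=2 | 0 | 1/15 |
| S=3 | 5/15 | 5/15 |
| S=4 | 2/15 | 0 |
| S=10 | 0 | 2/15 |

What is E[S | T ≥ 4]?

37/8

P(T ≥ 4) = 8/15.
Σ S·P over the event = 2·(1/15) + 3·(5/15) + 10·(2/15) = 37/15.
E[S | T ≥ 4] = (37/15) / (8/15) = 37/8.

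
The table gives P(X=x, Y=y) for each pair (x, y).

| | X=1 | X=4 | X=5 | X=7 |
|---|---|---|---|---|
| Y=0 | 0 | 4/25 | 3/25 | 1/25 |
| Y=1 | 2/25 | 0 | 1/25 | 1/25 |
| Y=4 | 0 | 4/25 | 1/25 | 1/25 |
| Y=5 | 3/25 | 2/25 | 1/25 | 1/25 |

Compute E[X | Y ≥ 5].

23/7

P(Y ≥ 5) = 7/25.
Summing X·P(X=x,Y=y) over the conditioning event gives 23/25.
E[X | Y ≥ 5] = (23/25) / (7/25) = 23/7.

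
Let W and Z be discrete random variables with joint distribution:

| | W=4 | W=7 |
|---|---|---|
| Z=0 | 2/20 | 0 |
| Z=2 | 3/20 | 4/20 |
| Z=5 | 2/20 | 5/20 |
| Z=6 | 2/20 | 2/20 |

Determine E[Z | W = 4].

P(W = 4) = 9/20.
Σ Z·P over the event = 0·(2/20) + 2·(3/20) + 5·(2/20) + 6·(2/20) = 7/5.
E[Z | W = 4] = (7/5) / (9/20) = 28/9.

28/9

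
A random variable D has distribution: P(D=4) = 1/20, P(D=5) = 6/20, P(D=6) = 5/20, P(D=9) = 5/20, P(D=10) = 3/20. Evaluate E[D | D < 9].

P(D < 9) = 3/5.
Σ over the event: 4·1/20 + 5·3/10 + 6·1/4 = 16/5.
E[D | D < 9] = (16/5) / (3/5) = 16/3.

16/3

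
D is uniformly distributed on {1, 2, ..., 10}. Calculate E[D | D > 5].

8

Given D > 5, D is equally likely to be any of {6, 7, 8, 9, 10}.
E[D | D > 5] = (6 + 7 + 8 + 9 + 10) / 5 = 8.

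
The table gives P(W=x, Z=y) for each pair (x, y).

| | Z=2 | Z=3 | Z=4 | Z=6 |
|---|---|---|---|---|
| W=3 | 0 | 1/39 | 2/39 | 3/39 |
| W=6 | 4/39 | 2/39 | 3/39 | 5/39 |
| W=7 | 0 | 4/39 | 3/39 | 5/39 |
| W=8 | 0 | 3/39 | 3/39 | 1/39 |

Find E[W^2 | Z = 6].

258/7

P(Z = 6) = 14/39.
Σ W^2·P over the event = 9·(3/39) + 36·(5/39) + 49·(5/39) + 64·(1/39) = 172/13.
E[W^2 | Z = 6] = (172/13) / (14/39) = 258/7.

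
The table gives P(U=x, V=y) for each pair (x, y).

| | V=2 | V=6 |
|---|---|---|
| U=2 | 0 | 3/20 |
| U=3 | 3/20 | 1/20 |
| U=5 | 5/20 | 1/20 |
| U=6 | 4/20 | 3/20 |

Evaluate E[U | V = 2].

29/6

P(V = 2) = 3/5.
Σ U·P over the event = 3·(3/20) + 5·(5/20) + 6·(4/20) = 29/10.
E[U | V = 2] = (29/10) / (3/5) = 29/6.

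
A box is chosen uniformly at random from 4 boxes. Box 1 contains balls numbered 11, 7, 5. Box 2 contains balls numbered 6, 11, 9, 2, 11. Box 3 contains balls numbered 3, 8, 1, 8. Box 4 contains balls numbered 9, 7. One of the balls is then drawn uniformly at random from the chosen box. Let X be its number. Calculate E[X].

E[X | box 1] = (11+7+5)/3 = 23/3.
E[X | box 2] = (6+11+9+2+11)/5 = 39/5.
E[X | box 3] = (3+8+1+8)/4 = 5.
E[X | box 4] = (9+7)/2 = 8.
By the law of total expectation,
E[X] = (1/4)·(23/3) + (1/4)·(39/5) + (1/4)·(5) + (1/4)·(8) = 427/60.

427/60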